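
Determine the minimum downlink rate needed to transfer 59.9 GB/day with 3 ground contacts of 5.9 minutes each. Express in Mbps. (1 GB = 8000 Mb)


total contact time = 3 * 5.9 * 60 = 1062.0000 s
data = 59.9 GB = 479200.0000 Mb
rate = 479200.0000 / 1062.0000 = 451.2241 Mbps

451.2241 Mbps


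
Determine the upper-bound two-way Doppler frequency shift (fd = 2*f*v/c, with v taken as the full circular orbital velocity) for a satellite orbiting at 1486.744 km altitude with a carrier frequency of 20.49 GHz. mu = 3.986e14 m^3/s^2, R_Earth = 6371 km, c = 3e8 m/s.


r = 7.857744e+06 m
v = sqrt(mu/r) = 7122.2909 m/s (worst-case radial velocity)
f = 20.49 GHz = 2.049e+10 Hz
fd = 2*f*v/c = 2*2.049e+10*7122.2909/3.0e+08
fd = 972904.9403 Hz

972904.9403 Hz


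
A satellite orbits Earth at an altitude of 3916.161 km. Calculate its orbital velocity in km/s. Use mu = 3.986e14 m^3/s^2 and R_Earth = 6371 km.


r = R_E + alt = 6371.0 + 3916.161 = 10287.1610 km = 1.0287161e+07 m
v = sqrt(mu/r) = sqrt(3.986e14 / 1.0287161e+07) = 6224.7352 m/s = 6.2247 km/s

6.2247 km/s


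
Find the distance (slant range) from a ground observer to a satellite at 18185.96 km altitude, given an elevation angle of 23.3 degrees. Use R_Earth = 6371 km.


h = 18185.96 km, el = 23.3 deg
d = -R_E*sin(el) + sqrt((R_E*sin(el))^2 + 2*R_E*h + h^2)
d = -6371.0000*sin(0.4066617) + sqrt((6371.0000*0.3955455)^2 + 2*6371.0000*18185.96 + 18185.96^2)
d = 21329.6158 km

21329.6158 km


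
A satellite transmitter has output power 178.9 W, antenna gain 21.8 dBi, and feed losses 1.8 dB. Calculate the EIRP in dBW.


Pt = 178.9 W = 22.5261 dBW
EIRP = Pt_dBW + Gt - losses = 22.5261 + 21.8 - 1.8 = 42.5261 dBW

42.5261 dBW


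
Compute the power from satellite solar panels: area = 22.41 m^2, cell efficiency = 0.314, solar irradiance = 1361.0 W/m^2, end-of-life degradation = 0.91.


P = area * eta * S * degradation
P = 22.41 * 0.314 * 1361.0 * 0.91
P = 8715.0729 W

8715.0729 W


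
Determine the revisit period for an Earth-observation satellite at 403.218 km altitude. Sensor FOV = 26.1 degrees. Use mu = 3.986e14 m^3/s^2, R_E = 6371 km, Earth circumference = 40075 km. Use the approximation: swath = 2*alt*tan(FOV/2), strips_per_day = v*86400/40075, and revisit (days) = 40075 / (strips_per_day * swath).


swath = 2*403.218*tan(0.2277655) = 186.9218 km
v = sqrt(mu/r) = 7670.7718 m/s = 7.6708 km/s
strips/day = v*86400/40075 = 7.6708*86400/40075 = 16.5379
coverage/day = strips * swath = 16.5379 * 186.9218 = 3091.2868 km
revisit = 40075 / 3091.2868 = 12.9639 days

12.9639 days


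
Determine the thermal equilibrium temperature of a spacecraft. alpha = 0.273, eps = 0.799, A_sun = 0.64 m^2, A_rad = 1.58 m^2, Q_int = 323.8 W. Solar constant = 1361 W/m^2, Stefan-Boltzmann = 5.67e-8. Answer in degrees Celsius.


Numerator = alpha*S*A_sun + Q_int = 0.273*1361*0.64 + 323.8 = 561.5939 W
Denominator = eps*sigma*A_rad = 0.799*5.67e-8*1.58 = 7.1579214e-08 W/K^4
T^4 = 7.8457682e+09 K^4
T = 297.6178 K = 24.4678 C

24.4678 degrees Celsius


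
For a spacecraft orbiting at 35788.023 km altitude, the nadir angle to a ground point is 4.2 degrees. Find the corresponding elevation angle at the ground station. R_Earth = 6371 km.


r = R_E + alt = 42159.0230 km
Law of sines in the satellite / Earth-center / ground-point triangle:
  sin(nadir)/R_E = sin(90 + el)/r  =>  cos(el) = (r/R_E)*sin(nadir)
cos(el) = (42159.0230 / 6371.0000) * sin(4.2 deg) = 0.4846415
el = arccos(0.4846415) = 61.0110 deg
(Earth-central angle = 90 - nadir - el = 24.7890 deg)

61.0110 degrees


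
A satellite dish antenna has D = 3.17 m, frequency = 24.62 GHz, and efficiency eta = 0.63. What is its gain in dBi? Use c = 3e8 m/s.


lambda = c/f = 3e8 / 2.462e+10 = 0.01218522 m
G = eta*(pi*D/lambda)^2 = 0.63*(pi*3.17/0.01218522)^2
G = 420816.1580 (linear)
G = 10*log10(420816.1580) = 56.2409 dBi

56.2409 dBi


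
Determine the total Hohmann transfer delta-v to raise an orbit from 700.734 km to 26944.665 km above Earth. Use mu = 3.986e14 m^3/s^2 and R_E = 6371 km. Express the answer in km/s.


r1 = 7071.7340 km = 7.071734e+06 m
r2 = 33315.6650 km = 3.3315665e+07 m
dv1 = sqrt(mu/r1)*(sqrt(2*r2/(r1+r2)) - 1) = 2135.5392 m/s
dv2 = sqrt(mu/r2)*(1 - sqrt(2*r1/(r1+r2))) = 1412.0378 m/s
total dv = |dv1| + |dv2| = 2135.5392 + 1412.0378 = 3547.5770 m/s = 3.5476 km/s

3.5476 km/s


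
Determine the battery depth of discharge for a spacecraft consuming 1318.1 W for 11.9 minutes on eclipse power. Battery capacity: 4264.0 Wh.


E_used = P * t / 60 = 1318.1 * 11.9 / 60 = 261.4232 Wh
DOD = E_used / E_total * 100 = 261.4232 / 4264.0 * 100
DOD = 6.1309 %

6.1309 %


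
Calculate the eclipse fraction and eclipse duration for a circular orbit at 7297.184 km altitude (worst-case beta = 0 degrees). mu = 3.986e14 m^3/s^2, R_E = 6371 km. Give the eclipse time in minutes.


r = 13668.1840 km
T = 265.0490 min
Eclipse fraction = arcsin(R_E/r)/pi = arcsin(6371.0000/13668.1840)/pi
= arcsin(0.466119)/pi = 0.1543481
Eclipse duration = 0.1543481 * 265.0490 = 40.9098 min

40.9098 minutes


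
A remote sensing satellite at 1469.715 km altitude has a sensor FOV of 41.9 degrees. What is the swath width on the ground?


FOV = 41.9 deg = 0.731293 rad
swath = 2 * alt * tan(FOV/2) = 2 * 1469.715 * tan(0.3656465)
swath = 2 * 1469.715 * 0.3828631
swath = 1125.3993 km

1125.3993 km


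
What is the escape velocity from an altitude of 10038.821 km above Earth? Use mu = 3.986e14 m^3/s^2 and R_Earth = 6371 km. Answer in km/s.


r = 6371.0 + 10038.821 = 16409.8210 km = 1.6409821e+07 m
v_esc = sqrt(2*mu/r) = sqrt(2*3.986e14 / 1.6409821e+07)
v_esc = 6969.9831 m/s = 6.9700 km/s

6.9700 km/s


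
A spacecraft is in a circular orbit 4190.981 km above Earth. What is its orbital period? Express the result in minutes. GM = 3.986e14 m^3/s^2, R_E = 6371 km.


r = 10561.9810 km = 1.0561981e+07 m
T = 2*pi*sqrt(r^3/mu) = 2*pi*sqrt(1.1782465e+21 / 3.986e14)
T = 10802.6248 s = 180.0437 min

180.0437 minutes


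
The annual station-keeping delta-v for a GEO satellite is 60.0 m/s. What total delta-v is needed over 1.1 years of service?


dV = rate * years = 60.0 * 1.1
dV = 66.0000 m/s

66.0000 m/s


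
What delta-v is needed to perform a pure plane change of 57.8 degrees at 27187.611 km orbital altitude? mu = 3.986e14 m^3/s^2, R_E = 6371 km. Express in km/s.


r = 33558.6110 km = 3.3558611e+07 m
V = sqrt(mu/r) = 3446.4078 m/s
di = 57.8 deg = 1.0088 rad
dV = 2*V*sin(di/2) = 2*3446.4078*sin(0.5044002)
dV = 3331.1763 m/s = 3.3312 km/s

3.3312 km/s


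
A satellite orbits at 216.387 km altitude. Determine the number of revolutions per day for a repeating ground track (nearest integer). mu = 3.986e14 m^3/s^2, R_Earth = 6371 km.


r = 6.587387e+06 m
T = 2*pi*sqrt(r^3/mu) = 5320.8497 s = 88.6808 min
revs/day = 1440 / 88.6808 = 16.2380
Rounded: 16 revolutions per day

16 revolutions per day


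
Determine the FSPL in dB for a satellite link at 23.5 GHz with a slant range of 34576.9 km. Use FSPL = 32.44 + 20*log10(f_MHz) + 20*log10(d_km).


f = 23.5 GHz = 23500.0000 MHz
d = 34576.9 km
FSPL = 32.44 + 20*log10(23500.0000) + 20*log10(34576.9)
FSPL = 32.44 + 87.4214 + 90.7757
FSPL = 210.6371 dB

210.6371 dB


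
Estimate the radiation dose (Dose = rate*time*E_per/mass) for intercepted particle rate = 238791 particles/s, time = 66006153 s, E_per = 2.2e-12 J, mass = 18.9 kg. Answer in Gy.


Total energy deposited = rate * time * E_per
  = 238791 * 66006153 * 2.2e-12 = 34.6757 J
Dose = E_total / mass = 34.6757 / 18.9
Dose = 1.8347 Gy

1.8347 Gy


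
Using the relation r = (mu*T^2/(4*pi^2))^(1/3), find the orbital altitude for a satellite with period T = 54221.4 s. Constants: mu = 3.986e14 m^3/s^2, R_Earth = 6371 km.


T = 54221.4 s
r = (mu*T^2/(4*pi^2))^(1/3) = (3.986e14 * 54221.4^2 / (4*pi^2))^(1/3)
r = 3.096276e+07 m = 30962.7603 km
alt = r - R_E = 30962.7603 - 6371 = 24591.7603 km

24591.7603 km


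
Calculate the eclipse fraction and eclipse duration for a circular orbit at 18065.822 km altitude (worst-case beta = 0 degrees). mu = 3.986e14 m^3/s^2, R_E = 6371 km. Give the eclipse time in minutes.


r = 24436.8220 km
T = 633.6173 min
Eclipse fraction = arcsin(R_E/r)/pi = arcsin(6371.0000/24436.8220)/pi
= arcsin(0.2607131)/pi = 0.08395767
Eclipse duration = 0.08395767 * 633.6173 = 53.1970 min

53.1970 minutes


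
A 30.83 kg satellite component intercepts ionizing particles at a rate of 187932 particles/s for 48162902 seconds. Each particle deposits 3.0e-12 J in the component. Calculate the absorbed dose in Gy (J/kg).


Total energy deposited = rate * time * E_per
  = 187932 * 48162902 * 3.0e-12 = 27.1541 J
Dose = E_total / mass = 27.1541 / 30.83
Dose = 0.8807672 Gy

0.8808 Gy


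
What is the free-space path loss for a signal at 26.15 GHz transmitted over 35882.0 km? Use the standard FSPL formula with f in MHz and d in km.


f = 26.15 GHz = 26150.0000 MHz
d = 35882.0 km
FSPL = 32.44 + 20*log10(26150.0000) + 20*log10(35882.0)
FSPL = 32.44 + 88.3494 + 91.0975
FSPL = 211.8870 dB

211.8870 dB


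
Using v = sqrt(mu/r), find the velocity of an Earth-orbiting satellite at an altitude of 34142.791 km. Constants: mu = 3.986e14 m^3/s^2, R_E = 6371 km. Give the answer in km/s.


r = R_E + alt = 6371.0 + 34142.791 = 40513.7910 km = 4.0513791e+07 m
v = sqrt(mu/r) = sqrt(3.986e14 / 4.0513791e+07) = 3136.6583 m/s = 3.1367 km/s

3.1367 km/s


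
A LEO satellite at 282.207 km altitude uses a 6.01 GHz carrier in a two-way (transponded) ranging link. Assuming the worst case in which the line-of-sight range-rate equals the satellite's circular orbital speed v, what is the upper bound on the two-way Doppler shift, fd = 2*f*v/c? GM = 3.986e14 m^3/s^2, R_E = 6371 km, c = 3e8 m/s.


r = 6.653207e+06 m
v = sqrt(mu/r) = 7740.2169 m/s (worst-case radial velocity)
f = 6.01 GHz = 6.01e+09 Hz
fd = 2*f*v/c = 2*6.01e+09*7740.2169/3.0e+08
fd = 310124.6893 Hz

310124.6893 Hz


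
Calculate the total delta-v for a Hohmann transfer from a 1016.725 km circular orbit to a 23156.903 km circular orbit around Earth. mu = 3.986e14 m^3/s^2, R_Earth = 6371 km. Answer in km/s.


r1 = 7387.7250 km = 7.387725e+06 m
r2 = 29527.9030 km = 2.9527903e+07 m
dv1 = sqrt(mu/r1)*(sqrt(2*r2/(r1+r2)) - 1) = 1945.1445 m/s
dv2 = sqrt(mu/r2)*(1 - sqrt(2*r1/(r1+r2))) = 1349.6757 m/s
total dv = |dv1| + |dv2| = 1945.1445 + 1349.6757 = 3294.8202 m/s = 3.2948 km/s

3.2948 km/s


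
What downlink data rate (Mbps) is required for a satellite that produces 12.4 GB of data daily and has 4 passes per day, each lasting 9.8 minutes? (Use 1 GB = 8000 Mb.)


total contact time = 4 * 9.8 * 60 = 2352.0000 s
data = 12.4 GB = 99200.0000 Mb
rate = 99200.0000 / 2352.0000 = 42.1769 Mbps

42.1769 Mbps


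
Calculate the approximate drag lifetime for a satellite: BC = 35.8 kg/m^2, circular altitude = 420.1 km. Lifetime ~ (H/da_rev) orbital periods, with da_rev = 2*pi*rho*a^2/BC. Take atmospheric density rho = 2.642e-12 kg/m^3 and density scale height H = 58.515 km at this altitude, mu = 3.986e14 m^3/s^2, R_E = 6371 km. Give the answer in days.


a = R_E + alt = 6791.1000 km = 6.7911e+06 m
da_rev = 2*pi*rho*a^2/BC = 2*pi*2.642e-12*(6.7911e+06)^2/35.8 = 21.385032 m per revolution
N = H/da_rev = 58515.0000 m / 21.385032 m = 2736.2596 revolutions
P = 2*pi*sqrt(a^3/mu) = 5569.5667 s
lifetime = N*P = 2736.2596 * 5569.5667 = 1.5239781e+07 s = 176.3863 days

176.3863 days


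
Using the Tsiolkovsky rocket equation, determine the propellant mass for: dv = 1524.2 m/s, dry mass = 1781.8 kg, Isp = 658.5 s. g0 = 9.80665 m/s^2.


ve = Isp * g0 = 658.5 * 9.80665 = 6457.679025 m/s
mass ratio = exp(dv/ve) = exp(1524.2/6457.679025) = 1.26621112
m_prop = m_dry * (mr - 1) = 1781.8 * (1.26621112 - 1)
m_prop = 474.3350 kg

474.3350 kg


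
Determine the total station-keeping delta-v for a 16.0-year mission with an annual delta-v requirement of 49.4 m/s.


dV = rate * years = 49.4 * 16.0
dV = 790.4000 m/s

790.4000 m/s


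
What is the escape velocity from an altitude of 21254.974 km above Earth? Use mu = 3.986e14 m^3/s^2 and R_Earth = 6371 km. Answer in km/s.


r = 6371.0 + 21254.974 = 27625.9740 km = 2.7625974e+07 m
v_esc = sqrt(2*mu/r) = sqrt(2*3.986e14 / 2.7625974e+07)
v_esc = 5371.8620 m/s = 5.3719 km/s

5.3719 km/s


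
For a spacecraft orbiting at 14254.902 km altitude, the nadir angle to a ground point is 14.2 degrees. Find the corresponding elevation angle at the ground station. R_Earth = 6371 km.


r = R_E + alt = 20625.9020 km
Law of sines in the satellite / Earth-center / ground-point triangle:
  sin(nadir)/R_E = sin(90 + el)/r  =>  cos(el) = (r/R_E)*sin(nadir)
cos(el) = (20625.9020 / 6371.0000) * sin(14.2 deg) = 0.7941746
el = arccos(0.7941746) = 37.4226 deg
(Earth-central angle = 90 - nadir - el = 38.3774 deg)

37.4226 degrees


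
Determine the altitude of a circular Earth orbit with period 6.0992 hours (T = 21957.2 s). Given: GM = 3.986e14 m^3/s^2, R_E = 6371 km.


T = 21957.2 s
r = (mu*T^2/(4*pi^2))^(1/3) = (3.986e14 * 21957.2^2 / (4*pi^2))^(1/3)
r = 1.6947689e+07 m = 16947.6892 km
alt = r - R_E = 16947.6892 - 6371 = 10576.6892 km

10576.6892 km


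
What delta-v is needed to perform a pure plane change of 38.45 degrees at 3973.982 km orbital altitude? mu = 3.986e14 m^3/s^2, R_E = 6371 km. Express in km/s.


r = 10344.9820 km = 1.0344982e+07 m
V = sqrt(mu/r) = 6207.3149 m/s
di = 38.45 deg = 0.6710791 rad
dV = 2*V*sin(di/2) = 2*6207.3149*sin(0.3355395)
dV = 4087.8729 m/s = 4.0879 km/s

4.0879 km/s


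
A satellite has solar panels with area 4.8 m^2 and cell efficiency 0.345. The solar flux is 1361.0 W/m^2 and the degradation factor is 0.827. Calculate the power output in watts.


P = area * eta * S * degradation
P = 4.8 * 0.345 * 1361.0 * 0.827
P = 1863.9058 W

1863.9058 W


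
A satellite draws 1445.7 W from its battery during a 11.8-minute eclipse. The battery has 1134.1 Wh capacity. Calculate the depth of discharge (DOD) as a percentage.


E_used = P * t / 60 = 1445.7 * 11.8 / 60 = 284.3210 Wh
DOD = E_used / E_total * 100 = 284.3210 / 1134.1 * 100
DOD = 25.0702 %

25.0702 %


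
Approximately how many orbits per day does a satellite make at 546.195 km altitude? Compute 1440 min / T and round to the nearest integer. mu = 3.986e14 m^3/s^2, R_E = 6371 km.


r = 6.917195e+06 m
T = 2*pi*sqrt(r^3/mu) = 5725.4055 s = 95.4234 min
revs/day = 1440 / 95.4234 = 15.0906
Rounded: 15 revolutions per day

15 revolutions per day


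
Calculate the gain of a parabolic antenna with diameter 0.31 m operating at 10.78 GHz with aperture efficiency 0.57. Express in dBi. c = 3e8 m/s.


lambda = c/f = 3e8 / 1.078e+10 = 0.02782931 m
G = eta*(pi*D/lambda)^2 = 0.57*(pi*0.31/0.02782931)^2
G = 698.0604 (linear)
G = 10*log10(698.0604) = 28.4389 dBi

28.4389 dBi


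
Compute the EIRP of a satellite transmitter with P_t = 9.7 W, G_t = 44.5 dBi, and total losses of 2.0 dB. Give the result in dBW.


Pt = 9.7 W = 9.8677 dBW
EIRP = Pt_dBW + Gt - losses = 9.8677 + 44.5 - 2.0 = 52.3677 dBW

52.3677 dBW


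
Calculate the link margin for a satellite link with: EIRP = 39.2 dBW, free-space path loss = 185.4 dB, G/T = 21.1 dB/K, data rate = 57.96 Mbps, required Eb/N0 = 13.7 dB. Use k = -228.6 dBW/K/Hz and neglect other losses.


C/N0 = EIRP - FSPL + G/T - k = 39.2 - 185.4 + 21.1 - (-228.6)
C/N0 = 103.5000 dB-Hz
R_b = 57.96 Mbps = 5.796e+07 bps -> 10*log10(R_b) = 77.6313 dB-Hz
Eb/N0 = C/N0 - 10*log10(R_b) = 103.5000 - 77.6313 = 25.8687 dB
Margin = Eb/N0 - Eb/N0_req = 25.8687 - 13.7 = 12.1687 dB (link closes)

12.1687 dB


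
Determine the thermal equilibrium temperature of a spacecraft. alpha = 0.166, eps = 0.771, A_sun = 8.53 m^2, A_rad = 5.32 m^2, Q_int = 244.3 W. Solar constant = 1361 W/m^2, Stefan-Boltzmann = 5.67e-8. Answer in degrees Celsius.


Numerator = alpha*S*A_sun + Q_int = 0.166*1361*8.53 + 244.3 = 2171.4488 W
Denominator = eps*sigma*A_rad = 0.771*5.67e-8*5.32 = 2.3256752e-07 W/K^4
T^4 = 9.336853e+09 K^4
T = 310.8495 K = 37.6995 C

37.6995 degrees Celsius


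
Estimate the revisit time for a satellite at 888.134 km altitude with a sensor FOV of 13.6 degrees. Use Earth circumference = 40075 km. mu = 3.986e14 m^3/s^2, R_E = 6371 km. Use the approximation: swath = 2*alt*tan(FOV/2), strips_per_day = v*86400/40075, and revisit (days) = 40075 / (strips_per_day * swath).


swath = 2*888.134*tan(0.1186824) = 211.8071 km
v = sqrt(mu/r) = 7410.1371 m/s = 7.4101 km/s
strips/day = v*86400/40075 = 7.4101*86400/40075 = 15.9759
coverage/day = strips * swath = 15.9759 * 211.8071 = 3383.8183 km
revisit = 40075 / 3383.8183 = 11.8431 days

11.8431 days


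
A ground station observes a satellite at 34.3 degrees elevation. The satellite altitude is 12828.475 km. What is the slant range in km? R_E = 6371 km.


h = 12828.475 km, el = 34.3 deg
d = -R_E*sin(el) + sqrt((R_E*sin(el))^2 + 2*R_E*h + h^2)
d = -6371.0000*sin(0.5986479) + sqrt((6371.0000*0.563526)^2 + 2*6371.0000*12828.475 + 12828.475^2)
d = 14873.7922 km

14873.7922 km


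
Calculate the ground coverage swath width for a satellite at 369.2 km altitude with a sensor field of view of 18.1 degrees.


FOV = 18.1 deg = 0.3159046 rad
swath = 2 * alt * tan(FOV/2) = 2 * 369.2 * tan(0.1579523)
swath = 2 * 369.2 * 0.1592791
swath = 117.6117 km

117.6117 km


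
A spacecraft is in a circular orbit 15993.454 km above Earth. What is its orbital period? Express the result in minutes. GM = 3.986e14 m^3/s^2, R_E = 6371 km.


r = 22364.4540 km = 2.2364454e+07 m
T = 2*pi*sqrt(r^3/mu) = 2*pi*sqrt(1.1186002e+22 / 3.986e14)
T = 33285.0084 s = 554.7501 min

554.7501 minutes


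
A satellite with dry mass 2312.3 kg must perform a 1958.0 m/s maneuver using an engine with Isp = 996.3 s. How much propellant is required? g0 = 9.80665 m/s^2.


ve = Isp * g0 = 996.3 * 9.80665 = 9770.365395 m/s
mass ratio = exp(dv/ve) = exp(1958.0/9770.365395) = 1.22189376
m_prop = m_dry * (mr - 1) = 2312.3 * (1.22189376 - 1)
m_prop = 513.0850 kg

513.0850 kg


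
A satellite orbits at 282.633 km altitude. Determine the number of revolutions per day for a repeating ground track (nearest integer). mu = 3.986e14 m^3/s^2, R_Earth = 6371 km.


r = 6.653633e+06 m
T = 2*pi*sqrt(r^3/mu) = 5401.3147 s = 90.0219 min
revs/day = 1440 / 90.0219 = 15.9961
Rounded: 16 revolutions per day

16 revolutions per day


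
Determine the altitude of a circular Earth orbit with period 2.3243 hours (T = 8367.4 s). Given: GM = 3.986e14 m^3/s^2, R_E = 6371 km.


T = 8367.4 s
r = (mu*T^2/(4*pi^2))^(1/3) = (3.986e14 * 8367.4^2 / (4*pi^2))^(1/3)
r = 8.908123e+06 m = 8908.1230 km
alt = r - R_E = 8908.1230 - 6371 = 2537.1230 km

2537.1230 km


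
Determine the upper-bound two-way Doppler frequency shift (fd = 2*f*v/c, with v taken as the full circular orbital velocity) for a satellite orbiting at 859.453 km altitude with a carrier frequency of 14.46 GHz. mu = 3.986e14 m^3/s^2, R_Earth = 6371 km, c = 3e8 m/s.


r = 7.230453e+06 m
v = sqrt(mu/r) = 7424.8194 m/s (worst-case radial velocity)
f = 14.46 GHz = 1.446e+10 Hz
fd = 2*f*v/c = 2*1.446e+10*7424.8194/3.0e+08
fd = 715752.5886 Hz

715752.5886 Hz


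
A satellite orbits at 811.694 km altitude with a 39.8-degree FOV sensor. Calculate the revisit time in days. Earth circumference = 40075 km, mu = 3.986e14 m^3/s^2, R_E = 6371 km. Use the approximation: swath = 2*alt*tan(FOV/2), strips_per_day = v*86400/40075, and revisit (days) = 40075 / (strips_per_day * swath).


swath = 2*811.694*tan(0.3473205) = 587.6583 km
v = sqrt(mu/r) = 7449.4630 m/s = 7.4495 km/s
strips/day = v*86400/40075 = 7.4495*86400/40075 = 16.0607
coverage/day = strips * swath = 16.0607 * 587.6583 = 9438.2182 km
revisit = 40075 / 9438.2182 = 4.2460 days

4.2460 days


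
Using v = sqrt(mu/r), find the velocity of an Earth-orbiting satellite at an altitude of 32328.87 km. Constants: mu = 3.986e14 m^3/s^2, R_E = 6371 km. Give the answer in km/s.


r = R_E + alt = 6371.0 + 32328.87 = 38699.8700 km = 3.869987e+07 m
v = sqrt(mu/r) = sqrt(3.986e14 / 3.869987e+07) = 3209.3264 m/s = 3.2093 km/s

3.2093 km/s


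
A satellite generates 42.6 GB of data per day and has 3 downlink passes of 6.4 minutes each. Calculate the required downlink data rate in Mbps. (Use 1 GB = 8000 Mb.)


total contact time = 3 * 6.4 * 60 = 1152.0000 s
data = 42.6 GB = 340800.0000 Mb
rate = 340800.0000 / 1152.0000 = 295.8333 Mbps

295.8333 Mbps


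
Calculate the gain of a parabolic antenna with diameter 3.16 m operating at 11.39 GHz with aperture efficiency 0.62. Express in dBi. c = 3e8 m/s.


lambda = c/f = 3e8 / 1.139e+10 = 0.02633889 m
G = eta*(pi*D/lambda)^2 = 0.62*(pi*3.16/0.02633889)^2
G = 88078.6276 (linear)
G = 10*log10(88078.6276) = 49.4487 dBi

49.4487 dBi


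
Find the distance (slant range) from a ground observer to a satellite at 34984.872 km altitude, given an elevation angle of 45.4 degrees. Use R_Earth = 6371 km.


h = 34984.872 km, el = 45.4 deg
d = -R_E*sin(el) + sqrt((R_E*sin(el))^2 + 2*R_E*h + h^2)
d = -6371.0000*sin(0.7923795) + sqrt((6371.0000*0.712026)^2 + 2*6371.0000*34984.872 + 34984.872^2)
d = 36576.9000 km

36576.9000 km


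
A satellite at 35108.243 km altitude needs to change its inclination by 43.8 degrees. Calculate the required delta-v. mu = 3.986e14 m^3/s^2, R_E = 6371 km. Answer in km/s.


r = 41479.2430 km = 4.1479243e+07 m
V = sqrt(mu/r) = 3099.9396 m/s
di = 43.8 deg = 0.7644542 rad
dV = 2*V*sin(di/2) = 2*3099.9396*sin(0.3822271)
dV = 2312.4792 m/s = 2.3125 km/s

2.3125 km/s


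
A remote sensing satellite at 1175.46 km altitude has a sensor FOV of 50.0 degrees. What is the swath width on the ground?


FOV = 50.0 deg = 0.8726646 rad
swath = 2 * alt * tan(FOV/2) = 2 * 1175.46 * tan(0.4363323)
swath = 2 * 1175.46 * 0.4663077
swath = 1096.2520 km

1096.2520 km


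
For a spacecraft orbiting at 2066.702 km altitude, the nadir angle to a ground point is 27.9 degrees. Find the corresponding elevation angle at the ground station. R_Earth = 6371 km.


r = R_E + alt = 8437.7020 km
Law of sines in the satellite / Earth-center / ground-point triangle:
  sin(nadir)/R_E = sin(90 + el)/r  =>  cos(el) = (r/R_E)*sin(nadir)
cos(el) = (8437.7020 / 6371.0000) * sin(27.9 deg) = 0.6197225
el = arccos(0.6197225) = 51.7041 deg
(Earth-central angle = 90 - nadir - el = 10.3959 deg)

51.7041 degrees


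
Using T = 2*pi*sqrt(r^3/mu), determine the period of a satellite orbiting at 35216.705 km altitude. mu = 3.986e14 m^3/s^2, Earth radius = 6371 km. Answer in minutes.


r = 41587.7050 km = 4.1587705e+07 m
T = 2*pi*sqrt(r^3/mu) = 2*pi*sqrt(7.1927483e+22 / 3.986e14)
T = 84403.1496 s = 1406.7192 min

1406.7192 minutes


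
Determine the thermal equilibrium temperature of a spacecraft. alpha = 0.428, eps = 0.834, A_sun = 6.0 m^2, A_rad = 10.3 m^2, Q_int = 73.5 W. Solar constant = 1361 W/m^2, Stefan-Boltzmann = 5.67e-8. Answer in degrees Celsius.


Numerator = alpha*S*A_sun + Q_int = 0.428*1361*6.0 + 73.5 = 3568.5480 W
Denominator = eps*sigma*A_rad = 0.834*5.67e-8*10.3 = 4.8706434e-07 W/K^4
T^4 = 7.326646e+09 K^4
T = 292.5676 K = 19.4176 C

19.4176 degrees Celsius


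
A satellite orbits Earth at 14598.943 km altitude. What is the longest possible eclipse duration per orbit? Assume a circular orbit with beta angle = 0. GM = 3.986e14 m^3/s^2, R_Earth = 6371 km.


r = 20969.9430 km
T = 503.6813 min
Eclipse fraction = arcsin(R_E/r)/pi = arcsin(6371.0000/20969.9430)/pi
= arcsin(0.3038158)/pi = 0.09826074
Eclipse duration = 0.09826074 * 503.6813 = 49.4921 min

49.4921 minutes


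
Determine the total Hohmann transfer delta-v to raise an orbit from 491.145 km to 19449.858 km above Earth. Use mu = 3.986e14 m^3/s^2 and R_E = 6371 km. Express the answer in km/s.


r1 = 6862.1450 km = 6.862145e+06 m
r2 = 25820.8580 km = 2.5820858e+07 m
dv1 = sqrt(mu/r1)*(sqrt(2*r2/(r1+r2)) - 1) = 1958.8076 m/s
dv2 = sqrt(mu/r2)*(1 - sqrt(2*r1/(r1+r2))) = 1382.9596 m/s
total dv = |dv1| + |dv2| = 1958.8076 + 1382.9596 = 3341.7671 m/s = 3.3418 km/s

3.3418 km/s


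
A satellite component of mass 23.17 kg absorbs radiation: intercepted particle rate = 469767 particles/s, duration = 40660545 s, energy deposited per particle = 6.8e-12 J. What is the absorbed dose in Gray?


Total energy deposited = rate * time * E_per
  = 469767 * 40660545 * 6.8e-12 = 129.8867 J
Dose = E_total / mass = 129.8867 / 23.17
Dose = 5.6058 Gy

5.6058 Gy


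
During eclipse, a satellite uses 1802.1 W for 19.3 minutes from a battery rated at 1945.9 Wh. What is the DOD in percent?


E_used = P * t / 60 = 1802.1 * 19.3 / 60 = 579.6755 Wh
DOD = E_used / E_total * 100 = 579.6755 / 1945.9 * 100
DOD = 29.7896 %

29.7896 %


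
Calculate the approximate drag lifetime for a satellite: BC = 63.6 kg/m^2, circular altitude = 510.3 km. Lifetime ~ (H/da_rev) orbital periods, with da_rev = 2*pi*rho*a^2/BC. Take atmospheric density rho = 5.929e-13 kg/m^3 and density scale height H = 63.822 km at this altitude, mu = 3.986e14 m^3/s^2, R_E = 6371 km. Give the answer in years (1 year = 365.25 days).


a = R_E + alt = 6881.3000 km = 6.8813e+06 m
da_rev = 2*pi*rho*a^2/BC = 2*pi*5.929e-13*(6.8813e+06)^2/63.6 = 2.773609 m per revolution
N = H/da_rev = 63822.0000 m / 2.773609 m = 23010.4559 revolutions
P = 2*pi*sqrt(a^3/mu) = 5680.8976 s
lifetime = N*P = 23010.4559 * 5680.8976 = 1.3072004e+08 s = 1512.9635 days
years = 1512.9635 / 365.25 = 4.1423 years

4.1423 years


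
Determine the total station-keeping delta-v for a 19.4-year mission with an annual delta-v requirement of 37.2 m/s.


dV = rate * years = 37.2 * 19.4
dV = 721.6800 m/s

721.6800 m/s


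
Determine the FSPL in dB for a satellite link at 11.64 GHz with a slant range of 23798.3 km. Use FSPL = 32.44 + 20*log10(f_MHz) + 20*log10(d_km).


f = 11.64 GHz = 11640.0000 MHz
d = 23798.3 km
FSPL = 32.44 + 20*log10(11640.0000) + 20*log10(23798.3)
FSPL = 32.44 + 81.3191 + 87.5309
FSPL = 201.2900 dB

201.2900 dB


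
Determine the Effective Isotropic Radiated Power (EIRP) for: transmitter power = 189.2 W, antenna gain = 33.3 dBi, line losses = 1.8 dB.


Pt = 189.2 W = 22.7692 dBW
EIRP = Pt_dBW + Gt - losses = 22.7692 + 33.3 - 1.8 = 54.2692 dBW

54.2692 dBW


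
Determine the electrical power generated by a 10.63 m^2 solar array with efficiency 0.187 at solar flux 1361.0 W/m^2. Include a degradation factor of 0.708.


P = area * eta * S * degradation
P = 10.63 * 0.187 * 1361.0 * 0.708
P = 1915.4299 W

1915.4299 W


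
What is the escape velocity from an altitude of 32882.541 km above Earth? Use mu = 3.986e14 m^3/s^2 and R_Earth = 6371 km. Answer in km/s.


r = 6371.0 + 32882.541 = 39253.5410 km = 3.9253541e+07 m
v_esc = sqrt(2*mu/r) = sqrt(2*3.986e14 / 3.9253541e+07)
v_esc = 4506.5503 m/s = 4.5066 km/s

4.5066 km/s


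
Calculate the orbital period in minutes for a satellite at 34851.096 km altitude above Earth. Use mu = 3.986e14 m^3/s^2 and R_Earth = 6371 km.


r = 41222.0960 km = 4.1222096e+07 m
T = 2*pi*sqrt(r^3/mu) = 2*pi*sqrt(7.0047108e+22 / 3.986e14)
T = 83292.5823 s = 1388.2097 min

1388.2097 minutes


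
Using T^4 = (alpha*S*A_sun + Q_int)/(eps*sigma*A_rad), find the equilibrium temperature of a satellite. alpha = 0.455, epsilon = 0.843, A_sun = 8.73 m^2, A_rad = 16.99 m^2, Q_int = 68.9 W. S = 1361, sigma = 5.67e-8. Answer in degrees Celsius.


Numerator = alpha*S*A_sun + Q_int = 0.455*1361*8.73 + 68.9 = 5474.9961 W
Denominator = eps*sigma*A_rad = 0.843*5.67e-8*16.99 = 8.1208972e-07 W/K^4
T^4 = 6.7418612e+09 K^4
T = 286.5464 K = 13.3964 C

13.3964 degrees Celsius


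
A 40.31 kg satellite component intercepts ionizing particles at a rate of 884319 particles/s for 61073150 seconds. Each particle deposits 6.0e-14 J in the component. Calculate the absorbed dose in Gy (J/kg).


Total energy deposited = rate * time * E_per
  = 884319 * 61073150 * 6.0e-14 = 3.2405 J
Dose = E_total / mass = 3.2405 / 40.31
Dose = 0.0803892 Gy

0.0804 Gy


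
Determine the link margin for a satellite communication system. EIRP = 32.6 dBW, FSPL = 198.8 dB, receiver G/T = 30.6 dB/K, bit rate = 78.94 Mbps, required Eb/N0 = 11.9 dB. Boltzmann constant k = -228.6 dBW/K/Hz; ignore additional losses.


C/N0 = EIRP - FSPL + G/T - k = 32.6 - 198.8 + 30.6 - (-228.6)
C/N0 = 93.0000 dB-Hz
R_b = 78.94 Mbps = 7.894e+07 bps -> 10*log10(R_b) = 78.9730 dB-Hz
Eb/N0 = C/N0 - 10*log10(R_b) = 93.0000 - 78.9730 = 14.0270 dB
Margin = Eb/N0 - Eb/N0_req = 14.0270 - 11.9 = 2.1270 dB (link closes)

2.1270 dB


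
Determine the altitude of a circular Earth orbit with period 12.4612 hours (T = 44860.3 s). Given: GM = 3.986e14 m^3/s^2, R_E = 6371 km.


T = 44860.3 s
r = (mu*T^2/(4*pi^2))^(1/3) = (3.986e14 * 44860.3^2 / (4*pi^2))^(1/3)
r = 2.7287723e+07 m = 27287.7232 km
alt = r - R_E = 27287.7232 - 6371 = 20916.7232 km

20916.7232 km


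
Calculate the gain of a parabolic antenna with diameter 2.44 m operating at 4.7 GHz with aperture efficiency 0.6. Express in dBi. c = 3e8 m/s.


lambda = c/f = 3e8 / 4.7e+09 = 0.06382979 m
G = eta*(pi*D/lambda)^2 = 0.6*(pi*2.44/0.06382979)^2
G = 8653.3417 (linear)
G = 10*log10(8653.3417) = 39.3718 dBi

39.3718 dBi


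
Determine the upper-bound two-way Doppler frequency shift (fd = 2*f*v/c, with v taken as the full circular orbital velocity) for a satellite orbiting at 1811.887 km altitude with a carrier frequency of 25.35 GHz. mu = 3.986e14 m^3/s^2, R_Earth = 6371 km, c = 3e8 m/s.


r = 8.182887e+06 m
v = sqrt(mu/r) = 6979.3563 m/s (worst-case radial velocity)
f = 25.35 GHz = 2.535e+10 Hz
fd = 2*f*v/c = 2*2.535e+10*6979.3563/3.0e+08
fd = 1.1795112e+06 Hz

1.1795e+06 Hz


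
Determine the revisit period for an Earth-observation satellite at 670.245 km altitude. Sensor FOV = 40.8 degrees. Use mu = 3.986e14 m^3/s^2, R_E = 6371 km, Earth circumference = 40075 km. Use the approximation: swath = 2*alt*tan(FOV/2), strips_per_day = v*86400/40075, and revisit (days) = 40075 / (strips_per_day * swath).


swath = 2*670.245*tan(0.3560472) = 498.5238 km
v = sqrt(mu/r) = 7523.9157 m/s = 7.5239 km/s
strips/day = v*86400/40075 = 7.5239*86400/40075 = 16.2212
coverage/day = strips * swath = 16.2212 * 498.5238 = 8086.6751 km
revisit = 40075 / 8086.6751 = 4.9557 days

4.9557 days


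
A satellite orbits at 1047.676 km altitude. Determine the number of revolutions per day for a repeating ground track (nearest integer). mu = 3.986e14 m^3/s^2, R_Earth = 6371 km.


r = 7.418676e+06 m
T = 2*pi*sqrt(r^3/mu) = 6359.1757 s = 105.9863 min
revs/day = 1440 / 105.9863 = 13.5867
Rounded: 14 revolutions per day

14 revolutions per day


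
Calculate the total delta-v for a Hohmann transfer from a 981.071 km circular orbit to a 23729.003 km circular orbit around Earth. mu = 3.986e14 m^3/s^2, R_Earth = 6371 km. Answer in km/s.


r1 = 7352.0710 km = 7.352071e+06 m
r2 = 30100.0030 km = 3.0100003e+07 m
dv1 = sqrt(mu/r1)*(sqrt(2*r2/(r1+r2)) - 1) = 1972.0583 m/s
dv2 = sqrt(mu/r2)*(1 - sqrt(2*r1/(r1+r2))) = 1358.8575 m/s
total dv = |dv1| + |dv2| = 1972.0583 + 1358.8575 = 3330.9158 m/s = 3.3309 km/s

3.3309 km/s


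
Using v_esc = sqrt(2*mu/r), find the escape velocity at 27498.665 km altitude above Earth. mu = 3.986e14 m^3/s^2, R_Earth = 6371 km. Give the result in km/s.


r = 6371.0 + 27498.665 = 33869.6650 km = 3.3869665e+07 m
v_esc = sqrt(2*mu/r) = sqrt(2*3.986e14 / 3.3869665e+07)
v_esc = 4851.5241 m/s = 4.8515 km/s

4.8515 km/s


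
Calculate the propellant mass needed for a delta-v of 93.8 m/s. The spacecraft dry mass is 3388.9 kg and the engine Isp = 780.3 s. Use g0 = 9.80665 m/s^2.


ve = Isp * g0 = 780.3 * 9.80665 = 7652.128995 m/s
mass ratio = exp(dv/ve) = exp(93.8/7652.128995) = 1.01233346
m_prop = m_dry * (mr - 1) = 3388.9 * (1.01233346 - 1)
m_prop = 41.7969 kg

41.7969 kg


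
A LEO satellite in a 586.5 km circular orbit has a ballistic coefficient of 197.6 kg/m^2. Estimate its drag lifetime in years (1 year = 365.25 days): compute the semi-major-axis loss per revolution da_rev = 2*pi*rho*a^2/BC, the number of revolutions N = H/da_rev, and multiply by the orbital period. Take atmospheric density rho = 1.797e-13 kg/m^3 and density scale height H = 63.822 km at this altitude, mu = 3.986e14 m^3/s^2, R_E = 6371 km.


a = R_E + alt = 6957.5000 km = 6.9575e+06 m
da_rev = 2*pi*rho*a^2/BC = 2*pi*1.797e-13*(6.9575e+06)^2/197.6 = 0.276596981 m per revolution
N = H/da_rev = 63822.0000 m / 0.276596981 m = 230740.0457 revolutions
P = 2*pi*sqrt(a^3/mu) = 5775.5194 s
lifetime = N*P = 230740.0457 * 5775.5194 = 1.3326436e+09 s = 15424.1157 days
years = 15424.1157 / 365.25 = 42.2289 years

42.2289 years


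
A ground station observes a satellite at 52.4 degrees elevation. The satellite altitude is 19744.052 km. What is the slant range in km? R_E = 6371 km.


h = 19744.052 km, el = 52.4 deg
d = -R_E*sin(el) + sqrt((R_E*sin(el))^2 + 2*R_E*h + h^2)
d = -6371.0000*sin(0.9145525) + sqrt((6371.0000*0.7922896)^2 + 2*6371.0000*19744.052 + 19744.052^2)
d = 20776.4460 km

20776.4460 km


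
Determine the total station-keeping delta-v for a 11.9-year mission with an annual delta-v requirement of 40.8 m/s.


dV = rate * years = 40.8 * 11.9
dV = 485.5200 m/s

485.5200 m/s


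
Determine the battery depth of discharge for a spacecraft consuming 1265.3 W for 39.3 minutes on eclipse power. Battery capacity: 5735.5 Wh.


E_used = P * t / 60 = 1265.3 * 39.3 / 60 = 828.7715 Wh
DOD = E_used / E_total * 100 = 828.7715 / 5735.5 * 100
DOD = 14.4499 %

14.4499 %


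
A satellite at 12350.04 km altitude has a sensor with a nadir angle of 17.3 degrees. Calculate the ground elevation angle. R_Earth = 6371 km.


r = R_E + alt = 18721.0400 km
Law of sines in the satellite / Earth-center / ground-point triangle:
  sin(nadir)/R_E = sin(90 + el)/r  =>  cos(el) = (r/R_E)*sin(nadir)
cos(el) = (18721.0400 / 6371.0000) * sin(17.3 deg) = 0.8738294
el = arccos(0.8738294) = 29.0933 deg
(Earth-central angle = 90 - nadir - el = 43.6067 deg)

29.0933 degrees


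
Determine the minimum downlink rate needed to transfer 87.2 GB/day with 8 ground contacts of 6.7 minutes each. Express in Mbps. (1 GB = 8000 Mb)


total contact time = 8 * 6.7 * 60 = 3216.0000 s
data = 87.2 GB = 697600.0000 Mb
rate = 697600.0000 / 3216.0000 = 216.9154 Mbps

216.9154 Mbps


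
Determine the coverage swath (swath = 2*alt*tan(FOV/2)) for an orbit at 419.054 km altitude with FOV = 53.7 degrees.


FOV = 53.7 deg = 0.9372418 rad
swath = 2 * alt * tan(FOV/2) = 2 * 419.054 * tan(0.4686209)
swath = 2 * 419.054 * 0.5062322
swath = 424.2772 km

424.2772 km


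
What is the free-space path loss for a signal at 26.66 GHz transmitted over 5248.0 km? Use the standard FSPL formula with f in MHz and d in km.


f = 26.66 GHz = 26660.0000 MHz
d = 5248.0 km
FSPL = 32.44 + 20*log10(26660.0000) + 20*log10(5248.0)
FSPL = 32.44 + 88.5172 + 74.3999
FSPL = 195.3571 dB

195.3571 dB


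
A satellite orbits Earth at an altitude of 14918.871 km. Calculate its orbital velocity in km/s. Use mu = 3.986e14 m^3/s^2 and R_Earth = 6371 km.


r = R_E + alt = 6371.0 + 14918.871 = 21289.8710 km = 2.1289871e+07 m
v = sqrt(mu/r) = sqrt(3.986e14 / 2.1289871e+07) = 4326.9525 m/s = 4.3270 km/s

4.3270 km/s


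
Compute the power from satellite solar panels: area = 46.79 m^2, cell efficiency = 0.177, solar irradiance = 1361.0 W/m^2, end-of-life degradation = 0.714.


P = area * eta * S * degradation
P = 46.79 * 0.177 * 1361.0 * 0.714
P = 8047.9014 W

8047.9014 W


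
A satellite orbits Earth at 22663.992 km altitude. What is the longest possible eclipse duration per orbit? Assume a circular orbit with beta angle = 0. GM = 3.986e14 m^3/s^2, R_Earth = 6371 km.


r = 29034.9920 km
T = 820.6208 min
Eclipse fraction = arcsin(R_E/r)/pi = arcsin(6371.0000/29034.9920)/pi
= arcsin(0.2194249)/pi = 0.07041809
Eclipse duration = 0.07041809 * 820.6208 = 57.7866 min

57.7866 minutes


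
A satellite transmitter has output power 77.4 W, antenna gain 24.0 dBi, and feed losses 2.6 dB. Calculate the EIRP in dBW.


Pt = 77.4 W = 18.8874 dBW
EIRP = Pt_dBW + Gt - losses = 18.8874 + 24.0 - 2.6 = 40.2874 dBW

40.2874 dBW


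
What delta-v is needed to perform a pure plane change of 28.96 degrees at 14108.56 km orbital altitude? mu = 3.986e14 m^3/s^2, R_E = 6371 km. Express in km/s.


r = 20479.5600 km = 2.047956e+07 m
V = sqrt(mu/r) = 4411.7240 m/s
di = 28.96 deg = 0.5054474 rad
dV = 2*V*sin(di/2) = 2*4411.7240*sin(0.2527237)
dV = 2206.2330 m/s = 2.2062 km/s

2.2062 km/s


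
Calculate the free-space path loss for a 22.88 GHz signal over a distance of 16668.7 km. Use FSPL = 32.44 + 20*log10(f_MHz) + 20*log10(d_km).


f = 22.88 GHz = 22880.0000 MHz
d = 16668.7 km
FSPL = 32.44 + 20*log10(22880.0000) + 20*log10(16668.7)
FSPL = 32.44 + 87.1891 + 84.4380
FSPL = 204.0672 dB

204.0672 dB


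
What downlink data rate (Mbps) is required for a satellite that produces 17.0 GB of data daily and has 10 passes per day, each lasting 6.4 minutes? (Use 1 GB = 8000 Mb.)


total contact time = 10 * 6.4 * 60 = 3840.0000 s
data = 17.0 GB = 136000.0000 Mb
rate = 136000.0000 / 3840.0000 = 35.4167 Mbps

35.4167 Mbps


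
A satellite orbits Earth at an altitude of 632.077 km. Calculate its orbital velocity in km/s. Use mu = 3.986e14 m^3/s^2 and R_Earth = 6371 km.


r = R_E + alt = 6371.0 + 632.077 = 7003.0770 km = 7.003077e+06 m
v = sqrt(mu/r) = sqrt(3.986e14 / 7.003077e+06) = 7544.3911 m/s = 7.5444 km/s

7.5444 km/s


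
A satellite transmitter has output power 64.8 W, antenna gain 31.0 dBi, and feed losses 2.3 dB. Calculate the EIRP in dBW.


Pt = 64.8 W = 18.1158 dBW
EIRP = Pt_dBW + Gt - losses = 18.1158 + 31.0 - 2.3 = 46.8158 dBW

46.8158 dBW


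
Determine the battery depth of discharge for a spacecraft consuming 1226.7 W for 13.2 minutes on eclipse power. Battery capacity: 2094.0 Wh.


E_used = P * t / 60 = 1226.7 * 13.2 / 60 = 269.8740 Wh
DOD = E_used / E_total * 100 = 269.8740 / 2094.0 * 100
DOD = 12.8880 %

12.8880 %


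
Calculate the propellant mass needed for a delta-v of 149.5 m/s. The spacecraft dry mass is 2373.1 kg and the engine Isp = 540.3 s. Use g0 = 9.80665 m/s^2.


ve = Isp * g0 = 540.3 * 9.80665 = 5298.532995 m/s
mass ratio = exp(dv/ve) = exp(149.5/5298.532995) = 1.02861718
m_prop = m_dry * (mr - 1) = 2373.1 * (1.02861718 - 1)
m_prop = 67.9114 kg

67.9114 kg


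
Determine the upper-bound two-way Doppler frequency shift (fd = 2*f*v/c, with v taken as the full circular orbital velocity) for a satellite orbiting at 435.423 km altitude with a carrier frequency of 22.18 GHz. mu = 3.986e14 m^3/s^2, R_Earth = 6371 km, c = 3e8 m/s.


r = 6.806423e+06 m
v = sqrt(mu/r) = 7652.6029 m/s (worst-case radial velocity)
f = 22.18 GHz = 2.218e+10 Hz
fd = 2*f*v/c = 2*2.218e+10*7652.6029/3.0e+08
fd = 1.1315649e+06 Hz

1.1316e+06 Hz


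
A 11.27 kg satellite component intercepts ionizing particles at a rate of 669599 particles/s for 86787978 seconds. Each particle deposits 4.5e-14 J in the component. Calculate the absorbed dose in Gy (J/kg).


Total energy deposited = rate * time * E_per
  = 669599 * 86787978 * 4.5e-14 = 2.6151 J
Dose = E_total / mass = 2.6151 / 11.27
Dose = 0.2320401 Gy

0.2320 Gy


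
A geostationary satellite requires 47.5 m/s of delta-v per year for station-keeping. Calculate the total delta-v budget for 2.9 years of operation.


dV = rate * years = 47.5 * 2.9
dV = 137.7500 m/s

137.7500 m/s


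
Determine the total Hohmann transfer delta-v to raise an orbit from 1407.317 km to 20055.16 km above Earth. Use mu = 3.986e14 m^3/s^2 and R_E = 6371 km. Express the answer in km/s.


r1 = 7778.3170 km = 7.778317e+06 m
r2 = 26426.1600 km = 2.642616e+07 m
dv1 = sqrt(mu/r1)*(sqrt(2*r2/(r1+r2)) - 1) = 1739.9287 m/s
dv2 = sqrt(mu/r2)*(1 - sqrt(2*r1/(r1+r2))) = 1264.5574 m/s
total dv = |dv1| + |dv2| = 1739.9287 + 1264.5574 = 3004.4860 m/s = 3.0045 km/s

3.0045 km/s


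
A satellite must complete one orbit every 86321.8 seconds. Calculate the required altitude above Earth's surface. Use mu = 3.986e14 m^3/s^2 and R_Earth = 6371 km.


T = 86321.8 s
r = (mu*T^2/(4*pi^2))^(1/3) = (3.986e14 * 86321.8^2 / (4*pi^2))^(1/3)
r = 4.2215588e+07 m = 42215.5882 km
alt = r - R_E = 42215.5882 - 6371 = 35844.5882 km

35844.5882 km
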